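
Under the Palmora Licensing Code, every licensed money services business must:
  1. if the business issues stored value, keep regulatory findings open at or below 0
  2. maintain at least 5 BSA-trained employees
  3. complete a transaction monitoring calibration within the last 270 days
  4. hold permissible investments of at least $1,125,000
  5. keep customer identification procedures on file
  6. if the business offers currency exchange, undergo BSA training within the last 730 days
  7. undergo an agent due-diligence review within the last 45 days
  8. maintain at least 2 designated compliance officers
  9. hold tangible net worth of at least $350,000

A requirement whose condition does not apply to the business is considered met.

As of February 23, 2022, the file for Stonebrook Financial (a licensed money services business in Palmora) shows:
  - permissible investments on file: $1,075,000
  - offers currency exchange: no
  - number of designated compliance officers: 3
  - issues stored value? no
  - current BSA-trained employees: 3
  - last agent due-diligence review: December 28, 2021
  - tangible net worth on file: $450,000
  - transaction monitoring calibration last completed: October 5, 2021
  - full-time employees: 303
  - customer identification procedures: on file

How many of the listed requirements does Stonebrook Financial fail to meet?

1. condition 'issues stored value' does not hold → requirement n/a → met
2. BSA-trained employees 3 < 5 → not met
3. transaction monitoring calibration 141 days ago vs limit 270 → met
4. permissible investments $1,075,000 < $1,125,000 → not met
5. customer identification procedures present → met
6. condition 'offers currency exchange' does not hold → requirement n/a → met
7. agent due-diligence review 57 days ago vs limit 45 → not met
8. designated compliance officers 3 ≥ 2 → met
9. tangible net worth $450,000 ≥ $350,000 → met
Not met: 3 of 9

3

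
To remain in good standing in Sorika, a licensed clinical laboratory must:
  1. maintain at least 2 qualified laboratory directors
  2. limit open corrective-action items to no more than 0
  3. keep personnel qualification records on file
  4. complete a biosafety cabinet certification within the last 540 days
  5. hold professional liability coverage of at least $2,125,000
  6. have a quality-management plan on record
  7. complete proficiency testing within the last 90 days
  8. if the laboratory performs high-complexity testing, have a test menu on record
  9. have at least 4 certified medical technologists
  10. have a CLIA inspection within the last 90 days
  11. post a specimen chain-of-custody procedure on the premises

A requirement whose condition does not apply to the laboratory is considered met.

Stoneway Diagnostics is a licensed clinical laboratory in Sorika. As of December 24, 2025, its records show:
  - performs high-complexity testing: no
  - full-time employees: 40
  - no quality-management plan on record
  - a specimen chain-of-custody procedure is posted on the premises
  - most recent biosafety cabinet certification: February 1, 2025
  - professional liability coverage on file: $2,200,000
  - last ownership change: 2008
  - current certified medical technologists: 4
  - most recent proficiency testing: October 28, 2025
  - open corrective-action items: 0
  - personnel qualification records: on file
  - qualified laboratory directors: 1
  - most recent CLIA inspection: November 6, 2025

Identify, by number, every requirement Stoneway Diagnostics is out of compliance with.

1, 6

1. qualified laboratory directors 1 < 2 → not met
2. open corrective-action items 0 ≤ 0 → met
3. personnel qualification records present → met
4. biosafety cabinet certification 326 days ago vs limit 540 → met
5. professional liability coverage $2,200,000 ≥ $2,125,000 → met
6. quality-management plan absent → not met
7. proficiency testing 57 days ago vs limit 90 → met
8. condition 'performs high-complexity testing' does not hold → requirement n/a → met
9. certified medical technologists 4 ≥ 4 → met
10. CLIA inspection 48 days ago vs limit 90 → met
11. specimen chain-of-custody procedure present → met
Not met: 1, 6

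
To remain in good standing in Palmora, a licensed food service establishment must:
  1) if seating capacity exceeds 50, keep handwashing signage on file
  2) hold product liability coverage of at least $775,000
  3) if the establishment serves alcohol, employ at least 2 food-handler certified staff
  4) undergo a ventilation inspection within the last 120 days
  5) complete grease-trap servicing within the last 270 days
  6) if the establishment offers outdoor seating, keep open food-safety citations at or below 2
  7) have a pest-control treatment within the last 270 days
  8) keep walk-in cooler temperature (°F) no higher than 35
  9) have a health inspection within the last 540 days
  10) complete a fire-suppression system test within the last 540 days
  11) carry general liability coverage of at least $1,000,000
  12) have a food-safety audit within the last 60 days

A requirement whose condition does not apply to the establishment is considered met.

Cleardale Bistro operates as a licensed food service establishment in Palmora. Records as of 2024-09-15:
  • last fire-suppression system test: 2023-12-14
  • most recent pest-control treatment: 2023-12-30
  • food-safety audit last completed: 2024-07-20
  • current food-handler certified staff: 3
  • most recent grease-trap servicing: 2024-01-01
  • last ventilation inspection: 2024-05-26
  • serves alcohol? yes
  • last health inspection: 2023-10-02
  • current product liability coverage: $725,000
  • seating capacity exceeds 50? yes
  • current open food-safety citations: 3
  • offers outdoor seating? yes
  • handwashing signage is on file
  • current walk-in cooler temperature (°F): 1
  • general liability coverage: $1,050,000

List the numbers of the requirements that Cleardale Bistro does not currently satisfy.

1. condition 'seating capacity exceeds 50' holds; handwashing signage present → met
2. product liability coverage $725,000 < $775,000 → not met
3. condition 'serves alcohol' holds; food-handler certified staff 3 ≥ 2 → met
4. ventilation inspection 112 days ago vs limit 120 → met
5. grease-trap servicing 258 days ago vs limit 270 → met
6. condition 'offers outdoor seating' holds; open food-safety citations 3 > 2 → not met
7. pest-control treatment 260 days ago vs limit 270 → met
8. walk-in cooler temperature (°F) 1 ≤ 35 → met
9. health inspection 349 days ago vs limit 540 → met
10. fire-suppression system test 276 days ago vs limit 540 → met
11. general liability coverage $1,050,000 ≥ $1,000,000 → met
12. food-safety audit 57 days ago vs limit 60 → met
Not met: 2, 6

2, 6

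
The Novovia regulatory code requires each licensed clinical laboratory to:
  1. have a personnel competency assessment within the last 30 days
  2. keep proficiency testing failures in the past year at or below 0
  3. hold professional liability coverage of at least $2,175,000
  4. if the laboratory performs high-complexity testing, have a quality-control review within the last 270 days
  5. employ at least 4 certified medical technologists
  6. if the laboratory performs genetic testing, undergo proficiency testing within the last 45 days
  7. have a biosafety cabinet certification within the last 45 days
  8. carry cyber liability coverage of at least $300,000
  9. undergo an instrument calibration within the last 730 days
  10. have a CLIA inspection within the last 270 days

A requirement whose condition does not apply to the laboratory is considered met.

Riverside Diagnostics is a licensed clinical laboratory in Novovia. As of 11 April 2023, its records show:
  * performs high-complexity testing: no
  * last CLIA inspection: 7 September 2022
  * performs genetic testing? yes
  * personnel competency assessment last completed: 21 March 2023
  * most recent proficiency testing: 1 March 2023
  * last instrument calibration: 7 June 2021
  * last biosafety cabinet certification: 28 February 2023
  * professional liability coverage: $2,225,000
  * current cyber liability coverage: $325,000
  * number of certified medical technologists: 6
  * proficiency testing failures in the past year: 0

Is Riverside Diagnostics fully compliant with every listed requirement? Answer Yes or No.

Yes

1. personnel competency assessment 21 days ago vs limit 30 → met
2. proficiency testing failures in the past year 0 ≤ 0 → met
3. professional liability coverage $2,225,000 ≥ $2,175,000 → met
4. condition 'performs high-complexity testing' does not hold → requirement n/a → met
5. certified medical technologists 6 ≥ 4 → met
6. condition 'performs genetic testing' holds; proficiency testing 41 days ago vs limit 45 → met
7. biosafety cabinet certification 42 days ago vs limit 45 → met
8. cyber liability coverage $325,000 ≥ $300,000 → met
9. instrument calibration 673 days ago vs limit 730 → met
10. CLIA inspection 216 days ago vs limit 270 → met
All met.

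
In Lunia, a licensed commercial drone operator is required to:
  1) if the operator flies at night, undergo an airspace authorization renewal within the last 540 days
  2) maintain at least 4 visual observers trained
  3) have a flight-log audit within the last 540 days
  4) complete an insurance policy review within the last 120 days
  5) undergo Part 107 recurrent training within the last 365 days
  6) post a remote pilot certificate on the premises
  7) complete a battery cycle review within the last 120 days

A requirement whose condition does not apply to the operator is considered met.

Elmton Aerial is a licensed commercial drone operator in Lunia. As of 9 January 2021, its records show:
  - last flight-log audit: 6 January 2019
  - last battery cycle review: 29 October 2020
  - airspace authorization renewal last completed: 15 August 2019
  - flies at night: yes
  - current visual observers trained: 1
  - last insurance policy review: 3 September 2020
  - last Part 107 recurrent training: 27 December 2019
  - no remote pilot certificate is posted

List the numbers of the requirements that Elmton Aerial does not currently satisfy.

2, 3, 4, 5, 6

1. condition 'flies at night' holds; airspace authorization renewal 513 days ago vs limit 540 → met
2. visual observers trained 1 < 4 → not met
3. flight-log audit 734 days ago vs limit 540 → not met
4. insurance policy review 128 days ago vs limit 120 → not met
5. Part 107 recurrent training 379 days ago vs limit 365 → not met
6. remote pilot certificate absent → not met
7. battery cycle review 72 days ago vs limit 120 → met
Not met: 2, 3, 4, 5, 6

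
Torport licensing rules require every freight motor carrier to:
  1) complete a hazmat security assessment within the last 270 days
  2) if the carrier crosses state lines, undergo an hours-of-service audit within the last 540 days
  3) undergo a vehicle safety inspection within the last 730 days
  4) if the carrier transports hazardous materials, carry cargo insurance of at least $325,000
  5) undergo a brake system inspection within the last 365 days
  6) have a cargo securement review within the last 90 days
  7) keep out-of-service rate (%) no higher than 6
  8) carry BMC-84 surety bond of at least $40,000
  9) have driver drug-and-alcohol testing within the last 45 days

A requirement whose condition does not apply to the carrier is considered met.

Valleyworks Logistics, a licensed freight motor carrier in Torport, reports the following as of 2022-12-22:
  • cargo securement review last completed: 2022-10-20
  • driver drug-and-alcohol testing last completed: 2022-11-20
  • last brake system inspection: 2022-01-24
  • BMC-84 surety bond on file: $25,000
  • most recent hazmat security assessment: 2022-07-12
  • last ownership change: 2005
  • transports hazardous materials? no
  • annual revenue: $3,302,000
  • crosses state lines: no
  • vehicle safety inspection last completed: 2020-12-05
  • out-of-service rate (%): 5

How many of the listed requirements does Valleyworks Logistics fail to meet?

2

1. hazmat security assessment 163 days ago vs limit 270 → met
2. condition 'crosses state lines' does not hold → requirement n/a → met
3. vehicle safety inspection 747 days ago vs limit 730 → not met
4. condition 'transports hazardous materials' does not hold → requirement n/a → met
5. brake system inspection 332 days ago vs limit 365 → met
6. cargo securement review 63 days ago vs limit 90 → met
7. out-of-service rate (%) 5 ≤ 6 → met
8. BMC-84 surety bond $25,000 < $40,000 → not met
9. driver drug-and-alcohol testing 32 days ago vs limit 45 → met
Not met: 2 of 9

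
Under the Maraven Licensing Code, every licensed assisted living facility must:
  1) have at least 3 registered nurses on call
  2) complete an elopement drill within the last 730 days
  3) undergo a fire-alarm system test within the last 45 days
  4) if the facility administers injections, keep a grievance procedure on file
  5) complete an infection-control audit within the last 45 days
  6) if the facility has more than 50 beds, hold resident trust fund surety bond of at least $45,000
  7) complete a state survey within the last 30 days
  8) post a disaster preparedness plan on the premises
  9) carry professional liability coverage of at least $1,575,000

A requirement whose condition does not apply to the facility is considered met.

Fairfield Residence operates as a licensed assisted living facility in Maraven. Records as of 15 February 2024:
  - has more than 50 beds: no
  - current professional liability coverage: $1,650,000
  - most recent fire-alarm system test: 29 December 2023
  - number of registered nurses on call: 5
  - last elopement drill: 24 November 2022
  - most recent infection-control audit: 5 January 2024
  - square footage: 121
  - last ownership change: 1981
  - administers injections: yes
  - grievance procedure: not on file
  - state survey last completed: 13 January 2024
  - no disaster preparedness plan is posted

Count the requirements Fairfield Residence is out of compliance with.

1. registered nurses on call 5 ≥ 3 → met
2. elopement drill 448 days ago vs limit 730 → met
3. fire-alarm system test 48 days ago vs limit 45 → not met
4. condition 'administers injections' holds; grievance procedure absent → not met
5. infection-control audit 41 days ago vs limit 45 → met
6. condition 'has more than 50 beds' does not hold → requirement n/a → met
7. state survey 33 days ago vs limit 30 → not met
8. disaster preparedness plan absent → not met
9. professional liability coverage $1,650,000 ≥ $1,575,000 → met
Not met: 4 of 9

4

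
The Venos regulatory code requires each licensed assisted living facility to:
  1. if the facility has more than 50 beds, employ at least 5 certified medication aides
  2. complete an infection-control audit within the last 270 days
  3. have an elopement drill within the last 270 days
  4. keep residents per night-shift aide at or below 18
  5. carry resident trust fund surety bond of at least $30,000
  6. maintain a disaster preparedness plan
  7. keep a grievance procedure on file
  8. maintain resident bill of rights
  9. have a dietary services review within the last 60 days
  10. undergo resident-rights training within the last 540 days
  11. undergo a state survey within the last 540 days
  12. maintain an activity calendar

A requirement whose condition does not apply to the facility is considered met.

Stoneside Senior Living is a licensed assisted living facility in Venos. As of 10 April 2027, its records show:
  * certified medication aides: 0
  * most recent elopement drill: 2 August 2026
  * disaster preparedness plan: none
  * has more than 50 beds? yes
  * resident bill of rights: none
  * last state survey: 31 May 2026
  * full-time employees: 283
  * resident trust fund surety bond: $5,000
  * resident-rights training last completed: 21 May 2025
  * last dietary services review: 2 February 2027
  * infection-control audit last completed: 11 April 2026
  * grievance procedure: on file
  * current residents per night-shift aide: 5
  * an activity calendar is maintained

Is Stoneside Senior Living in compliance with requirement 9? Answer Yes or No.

No

9. dietary services review 67 days ago vs limit 60 → not met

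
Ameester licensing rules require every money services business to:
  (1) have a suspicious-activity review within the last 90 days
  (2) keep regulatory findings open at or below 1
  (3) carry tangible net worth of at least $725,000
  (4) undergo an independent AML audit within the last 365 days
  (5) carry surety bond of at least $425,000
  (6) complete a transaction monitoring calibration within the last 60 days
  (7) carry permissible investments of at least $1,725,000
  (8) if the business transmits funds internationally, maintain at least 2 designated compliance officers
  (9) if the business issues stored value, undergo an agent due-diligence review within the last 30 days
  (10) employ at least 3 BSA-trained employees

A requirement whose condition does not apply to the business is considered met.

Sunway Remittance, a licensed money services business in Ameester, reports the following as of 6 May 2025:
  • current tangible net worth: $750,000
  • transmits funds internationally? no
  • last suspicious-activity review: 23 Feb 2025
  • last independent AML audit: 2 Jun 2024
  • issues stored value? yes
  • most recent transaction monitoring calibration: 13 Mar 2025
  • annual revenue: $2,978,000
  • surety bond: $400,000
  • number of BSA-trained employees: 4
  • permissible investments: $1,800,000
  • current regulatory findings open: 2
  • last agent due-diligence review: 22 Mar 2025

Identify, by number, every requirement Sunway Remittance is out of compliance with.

1. suspicious-activity review 72 days ago vs limit 90 → met
2. regulatory findings open 2 > 1 → not met
3. tangible net worth $750,000 ≥ $725,000 → met
4. independent AML audit 338 days ago vs limit 365 → met
5. surety bond $400,000 < $425,000 → not met
6. transaction monitoring calibration 54 days ago vs limit 60 → met
7. permissible investments $1,800,000 ≥ $1,725,000 → met
8. condition 'transmits funds internationally' does not hold → requirement n/a → met
9. condition 'issues stored value' holds; agent due-diligence review 45 days ago vs limit 30 → not met
10. BSA-trained employees 4 ≥ 3 → met
Not met: 2, 5, 9

2, 5, 9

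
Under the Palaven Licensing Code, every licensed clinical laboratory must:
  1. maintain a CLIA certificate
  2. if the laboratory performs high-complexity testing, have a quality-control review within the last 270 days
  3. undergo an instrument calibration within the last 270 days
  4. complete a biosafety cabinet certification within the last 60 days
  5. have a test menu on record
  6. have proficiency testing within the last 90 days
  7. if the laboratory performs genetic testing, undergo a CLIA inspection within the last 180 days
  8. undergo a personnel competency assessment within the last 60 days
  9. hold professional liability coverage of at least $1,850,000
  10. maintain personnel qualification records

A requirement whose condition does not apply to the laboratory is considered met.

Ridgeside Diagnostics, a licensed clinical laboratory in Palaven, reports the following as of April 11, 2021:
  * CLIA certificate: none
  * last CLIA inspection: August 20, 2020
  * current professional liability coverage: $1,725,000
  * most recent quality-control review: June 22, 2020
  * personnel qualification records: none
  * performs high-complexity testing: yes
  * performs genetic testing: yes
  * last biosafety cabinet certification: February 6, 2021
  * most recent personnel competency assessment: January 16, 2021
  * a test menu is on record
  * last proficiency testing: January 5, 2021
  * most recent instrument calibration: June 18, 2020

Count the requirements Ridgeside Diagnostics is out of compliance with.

1. CLIA certificate absent → not met
2. condition 'performs high-complexity testing' holds; quality-control review 293 days ago vs limit 270 → not met
3. instrument calibration 297 days ago vs limit 270 → not met
4. biosafety cabinet certification 64 days ago vs limit 60 → not met
5. test menu present → met
6. proficiency testing 96 days ago vs limit 90 → not met
7. condition 'performs genetic testing' holds; CLIA inspection 234 days ago vs limit 180 → not met
8. personnel competency assessment 85 days ago vs limit 60 → not met
9. professional liability coverage $1,725,000 < $1,850,000 → not met
10. personnel qualification records absent → not met
Not met: 9 of 10

9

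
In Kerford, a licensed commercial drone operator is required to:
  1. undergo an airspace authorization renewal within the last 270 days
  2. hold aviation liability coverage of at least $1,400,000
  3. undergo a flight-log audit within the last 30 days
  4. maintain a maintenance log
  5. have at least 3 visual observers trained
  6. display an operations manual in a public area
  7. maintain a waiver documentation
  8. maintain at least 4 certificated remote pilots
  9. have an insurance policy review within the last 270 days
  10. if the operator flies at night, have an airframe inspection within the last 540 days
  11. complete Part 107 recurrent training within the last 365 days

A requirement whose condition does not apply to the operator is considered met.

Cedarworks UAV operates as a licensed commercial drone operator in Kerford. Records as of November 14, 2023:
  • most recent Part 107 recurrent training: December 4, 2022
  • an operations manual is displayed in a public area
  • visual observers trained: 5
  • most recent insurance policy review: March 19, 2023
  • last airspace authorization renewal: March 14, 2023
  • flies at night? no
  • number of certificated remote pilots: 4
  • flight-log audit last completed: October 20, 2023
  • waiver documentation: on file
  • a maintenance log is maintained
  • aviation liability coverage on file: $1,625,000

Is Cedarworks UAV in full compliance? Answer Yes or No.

1. airspace authorization renewal 245 days ago vs limit 270 → met
2. aviation liability coverage $1,625,000 ≥ $1,400,000 → met
3. flight-log audit 25 days ago vs limit 30 → met
4. maintenance log present → met
5. visual observers trained 5 ≥ 3 → met
6. operations manual present → met
7. waiver documentation present → met
8. certificated remote pilots 4 ≥ 4 → met
9. insurance policy review 240 days ago vs limit 270 → met
10. condition 'flies at night' does not hold → requirement n/a → met
11. Part 107 recurrent training 345 days ago vs limit 365 → met
All met.

Yes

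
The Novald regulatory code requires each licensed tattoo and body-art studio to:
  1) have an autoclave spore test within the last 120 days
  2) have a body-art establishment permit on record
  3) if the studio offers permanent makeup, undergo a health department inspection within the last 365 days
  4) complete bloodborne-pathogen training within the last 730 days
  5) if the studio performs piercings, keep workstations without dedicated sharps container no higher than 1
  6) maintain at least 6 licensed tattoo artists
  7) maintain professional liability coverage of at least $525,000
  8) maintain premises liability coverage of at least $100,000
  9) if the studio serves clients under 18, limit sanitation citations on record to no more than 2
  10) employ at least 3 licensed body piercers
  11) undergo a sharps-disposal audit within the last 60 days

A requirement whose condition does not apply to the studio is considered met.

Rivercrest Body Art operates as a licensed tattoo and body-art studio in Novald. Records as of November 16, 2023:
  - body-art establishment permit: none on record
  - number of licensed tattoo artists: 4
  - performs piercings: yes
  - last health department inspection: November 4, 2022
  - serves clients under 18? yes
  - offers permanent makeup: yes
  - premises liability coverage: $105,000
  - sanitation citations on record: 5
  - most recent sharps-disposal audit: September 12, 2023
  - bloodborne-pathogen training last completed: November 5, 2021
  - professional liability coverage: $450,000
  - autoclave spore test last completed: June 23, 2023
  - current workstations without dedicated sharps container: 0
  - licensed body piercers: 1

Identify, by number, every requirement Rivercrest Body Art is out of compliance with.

1, 2, 3, 4, 6, 7, 9, 10, 11

1. autoclave spore test 146 days ago vs limit 120 → not met
2. body-art establishment permit absent → not met
3. condition 'offers permanent makeup' holds; health department inspection 377 days ago vs limit 365 → not met
4. bloodborne-pathogen training 741 days ago vs limit 730 → not met
5. condition 'performs piercings' holds; workstations without dedicated sharps container 0 ≤ 1 → met
6. licensed tattoo artists 4 < 6 → not met
7. professional liability coverage $450,000 < $525,000 → not met
8. premises liability coverage $105,000 ≥ $100,000 → met
9. condition 'serves clients under 18' holds; sanitation citations on record 5 > 2 → not met
10. licensed body piercers 1 < 3 → not met
11. sharps-disposal audit 65 days ago vs limit 60 → not met
Not met: 1, 2, 3, 4, 6, 7, 9, 10, 11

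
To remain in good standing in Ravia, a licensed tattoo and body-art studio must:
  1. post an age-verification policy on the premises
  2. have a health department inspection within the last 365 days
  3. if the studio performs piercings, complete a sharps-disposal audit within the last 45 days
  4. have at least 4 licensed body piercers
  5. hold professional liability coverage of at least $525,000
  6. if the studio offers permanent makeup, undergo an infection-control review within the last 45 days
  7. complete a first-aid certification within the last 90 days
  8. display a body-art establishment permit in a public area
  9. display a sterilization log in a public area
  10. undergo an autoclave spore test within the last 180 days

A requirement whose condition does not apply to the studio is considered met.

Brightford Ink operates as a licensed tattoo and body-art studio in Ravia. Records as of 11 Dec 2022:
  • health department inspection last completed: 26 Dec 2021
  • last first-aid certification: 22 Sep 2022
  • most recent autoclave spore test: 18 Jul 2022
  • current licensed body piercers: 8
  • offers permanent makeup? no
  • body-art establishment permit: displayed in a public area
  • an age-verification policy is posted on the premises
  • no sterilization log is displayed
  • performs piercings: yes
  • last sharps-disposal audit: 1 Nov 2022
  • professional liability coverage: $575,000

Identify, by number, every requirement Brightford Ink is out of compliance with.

1. age-verification policy present → met
2. health department inspection 350 days ago vs limit 365 → met
3. condition 'performs piercings' holds; sharps-disposal audit 40 days ago vs limit 45 → met
4. licensed body piercers 8 ≥ 4 → met
5. professional liability coverage $575,000 ≥ $525,000 → met
6. condition 'offers permanent makeup' does not hold → requirement n/a → met
7. first-aid certification 80 days ago vs limit 90 → met
8. body-art establishment permit present → met
9. sterilization log absent → not met
10. autoclave spore test 146 days ago vs limit 180 → met
Not met: 9

9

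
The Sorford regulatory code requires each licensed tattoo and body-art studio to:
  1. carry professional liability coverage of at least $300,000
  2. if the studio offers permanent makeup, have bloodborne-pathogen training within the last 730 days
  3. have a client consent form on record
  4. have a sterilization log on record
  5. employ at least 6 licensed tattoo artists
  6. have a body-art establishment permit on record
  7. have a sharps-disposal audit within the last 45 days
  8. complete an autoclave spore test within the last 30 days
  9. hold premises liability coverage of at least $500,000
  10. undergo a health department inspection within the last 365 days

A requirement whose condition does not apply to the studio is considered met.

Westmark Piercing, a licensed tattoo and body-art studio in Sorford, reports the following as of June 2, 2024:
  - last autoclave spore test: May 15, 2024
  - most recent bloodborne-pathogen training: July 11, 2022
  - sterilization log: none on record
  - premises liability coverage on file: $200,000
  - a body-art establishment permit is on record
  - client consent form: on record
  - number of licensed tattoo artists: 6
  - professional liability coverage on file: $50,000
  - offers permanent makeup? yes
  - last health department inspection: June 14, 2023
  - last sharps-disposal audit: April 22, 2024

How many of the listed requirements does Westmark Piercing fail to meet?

1. professional liability coverage $50,000 < $300,000 → not met
2. condition 'offers permanent makeup' holds; bloodborne-pathogen training 692 days ago vs limit 730 → met
3. client consent form present → met
4. sterilization log absent → not met
5. licensed tattoo artists 6 ≥ 6 → met
6. body-art establishment permit present → met
7. sharps-disposal audit 41 days ago vs limit 45 → met
8. autoclave spore test 18 days ago vs limit 30 → met
9. premises liability coverage $200,000 < $500,000 → not met
10. health department inspection 354 days ago vs limit 365 → met
Not met: 3 of 10

3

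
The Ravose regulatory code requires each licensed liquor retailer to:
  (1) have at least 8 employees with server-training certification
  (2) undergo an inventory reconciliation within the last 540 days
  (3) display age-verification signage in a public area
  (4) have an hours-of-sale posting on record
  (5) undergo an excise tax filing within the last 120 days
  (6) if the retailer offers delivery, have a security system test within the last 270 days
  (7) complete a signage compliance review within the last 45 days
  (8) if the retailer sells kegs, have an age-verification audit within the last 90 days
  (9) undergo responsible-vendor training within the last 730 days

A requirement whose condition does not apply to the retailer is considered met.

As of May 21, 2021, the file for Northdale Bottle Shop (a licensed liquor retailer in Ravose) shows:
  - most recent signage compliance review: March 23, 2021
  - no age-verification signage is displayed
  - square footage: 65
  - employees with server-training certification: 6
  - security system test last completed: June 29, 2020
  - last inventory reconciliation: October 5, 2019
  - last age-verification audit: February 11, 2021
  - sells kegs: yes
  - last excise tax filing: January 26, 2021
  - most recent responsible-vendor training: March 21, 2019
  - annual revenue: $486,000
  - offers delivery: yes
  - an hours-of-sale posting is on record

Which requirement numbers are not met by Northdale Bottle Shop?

1. employees with server-training certification 6 < 8 → not met
2. inventory reconciliation 594 days ago vs limit 540 → not met
3. age-verification signage absent → not met
4. hours-of-sale posting present → met
5. excise tax filing 115 days ago vs limit 120 → met
6. condition 'offers delivery' holds; security system test 326 days ago vs limit 270 → not met
7. signage compliance review 59 days ago vs limit 45 → not met
8. condition 'sells kegs' holds; age-verification audit 99 days ago vs limit 90 → not met
9. responsible-vendor training 792 days ago vs limit 730 → not met
Not met: 1, 2, 3, 6, 7, 8, 9

1, 2, 3, 6, 7, 8, 9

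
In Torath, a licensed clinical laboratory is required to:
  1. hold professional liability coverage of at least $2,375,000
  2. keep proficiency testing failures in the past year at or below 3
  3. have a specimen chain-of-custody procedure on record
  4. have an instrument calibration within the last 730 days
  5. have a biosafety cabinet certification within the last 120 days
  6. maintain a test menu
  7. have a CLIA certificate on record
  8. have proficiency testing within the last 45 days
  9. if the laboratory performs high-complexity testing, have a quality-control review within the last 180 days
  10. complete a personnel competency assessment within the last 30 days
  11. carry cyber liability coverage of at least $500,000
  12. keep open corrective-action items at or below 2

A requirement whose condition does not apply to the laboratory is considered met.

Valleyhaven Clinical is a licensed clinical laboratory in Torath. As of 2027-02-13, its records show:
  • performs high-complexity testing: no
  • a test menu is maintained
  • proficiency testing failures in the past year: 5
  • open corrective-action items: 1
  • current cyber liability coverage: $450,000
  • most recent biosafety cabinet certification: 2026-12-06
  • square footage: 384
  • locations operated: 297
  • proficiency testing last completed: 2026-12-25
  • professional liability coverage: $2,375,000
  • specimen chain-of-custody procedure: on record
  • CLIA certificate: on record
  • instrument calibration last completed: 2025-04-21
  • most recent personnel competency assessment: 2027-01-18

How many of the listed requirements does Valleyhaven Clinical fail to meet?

3

1. professional liability coverage $2,375,000 ≥ $2,375,000 → met
2. proficiency testing failures in the past year 5 > 3 → not met
3. specimen chain-of-custody procedure present → met
4. instrument calibration 663 days ago vs limit 730 → met
5. biosafety cabinet certification 69 days ago vs limit 120 → met
6. test menu present → met
7. CLIA certificate present → met
8. proficiency testing 50 days ago vs limit 45 → not met
9. condition 'performs high-complexity testing' does not hold → requirement n/a → met
10. personnel competency assessment 26 days ago vs limit 30 → met
11. cyber liability coverage $450,000 < $500,000 → not met
12. open corrective-action items 1 ≤ 2 → met
Not met: 3 of 12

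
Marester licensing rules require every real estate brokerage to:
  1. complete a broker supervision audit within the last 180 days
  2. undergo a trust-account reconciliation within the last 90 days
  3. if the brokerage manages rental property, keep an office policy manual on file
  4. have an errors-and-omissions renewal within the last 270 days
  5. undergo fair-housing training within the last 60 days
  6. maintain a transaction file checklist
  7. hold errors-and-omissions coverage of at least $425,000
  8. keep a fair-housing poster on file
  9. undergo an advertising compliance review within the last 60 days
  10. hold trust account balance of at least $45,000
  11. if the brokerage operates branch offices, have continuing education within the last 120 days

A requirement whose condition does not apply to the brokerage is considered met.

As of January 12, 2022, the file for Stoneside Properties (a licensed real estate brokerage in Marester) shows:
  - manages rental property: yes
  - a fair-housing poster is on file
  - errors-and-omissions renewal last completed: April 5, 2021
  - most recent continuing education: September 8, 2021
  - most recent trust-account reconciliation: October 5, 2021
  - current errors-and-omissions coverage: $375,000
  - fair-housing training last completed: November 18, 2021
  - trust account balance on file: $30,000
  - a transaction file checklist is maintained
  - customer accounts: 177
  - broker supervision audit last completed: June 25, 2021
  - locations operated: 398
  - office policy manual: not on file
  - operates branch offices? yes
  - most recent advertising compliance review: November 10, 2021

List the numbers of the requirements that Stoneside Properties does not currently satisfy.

1, 2, 3, 4, 7, 9, 10, 11

1. broker supervision audit 201 days ago vs limit 180 → not met
2. trust-account reconciliation 99 days ago vs limit 90 → not met
3. condition 'manages rental property' holds; office policy manual absent → not met
4. errors-and-omissions renewal 282 days ago vs limit 270 → not met
5. fair-housing training 55 days ago vs limit 60 → met
6. transaction file checklist present → met
7. errors-and-omissions coverage $375,000 < $425,000 → not met
8. fair-housing poster present → met
9. advertising compliance review 63 days ago vs limit 60 → not met
10. trust account balance $30,000 < $45,000 → not met
11. condition 'operates branch offices' holds; continuing education 126 days ago vs limit 120 → not met
Not met: 1, 2, 3, 4, 7, 9, 10, 11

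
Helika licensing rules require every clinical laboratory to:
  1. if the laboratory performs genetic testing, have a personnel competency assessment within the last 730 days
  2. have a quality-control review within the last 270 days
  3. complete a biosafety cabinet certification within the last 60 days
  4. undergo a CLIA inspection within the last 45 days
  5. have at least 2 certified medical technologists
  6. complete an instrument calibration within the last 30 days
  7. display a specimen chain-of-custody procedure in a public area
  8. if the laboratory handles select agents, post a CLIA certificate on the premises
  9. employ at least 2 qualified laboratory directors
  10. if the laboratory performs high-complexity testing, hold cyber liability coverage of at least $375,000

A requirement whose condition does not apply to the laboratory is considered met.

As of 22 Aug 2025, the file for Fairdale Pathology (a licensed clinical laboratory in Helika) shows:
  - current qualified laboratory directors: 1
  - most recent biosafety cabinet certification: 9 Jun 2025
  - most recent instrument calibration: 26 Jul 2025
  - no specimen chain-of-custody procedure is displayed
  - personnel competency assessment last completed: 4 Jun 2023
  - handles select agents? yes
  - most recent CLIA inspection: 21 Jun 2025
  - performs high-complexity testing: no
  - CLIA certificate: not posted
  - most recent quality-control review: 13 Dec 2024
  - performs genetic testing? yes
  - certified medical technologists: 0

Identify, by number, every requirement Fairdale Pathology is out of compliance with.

1. condition 'performs genetic testing' holds; personnel competency assessment 810 days ago vs limit 730 → not met
2. quality-control review 252 days ago vs limit 270 → met
3. biosafety cabinet certification 74 days ago vs limit 60 → not met
4. CLIA inspection 62 days ago vs limit 45 → not met
5. certified medical technologists 0 < 2 → not met
6. instrument calibration 27 days ago vs limit 30 → met
7. specimen chain-of-custody procedure absent → not met
8. condition 'handles select agents' holds; CLIA certificate absent → not met
9. qualified laboratory directors 1 < 2 → not met
10. condition 'performs high-complexity testing' does not hold → requirement n/a → met
Not met: 1, 3, 4, 5, 7, 8, 9

1, 3, 4, 5, 7, 8, 9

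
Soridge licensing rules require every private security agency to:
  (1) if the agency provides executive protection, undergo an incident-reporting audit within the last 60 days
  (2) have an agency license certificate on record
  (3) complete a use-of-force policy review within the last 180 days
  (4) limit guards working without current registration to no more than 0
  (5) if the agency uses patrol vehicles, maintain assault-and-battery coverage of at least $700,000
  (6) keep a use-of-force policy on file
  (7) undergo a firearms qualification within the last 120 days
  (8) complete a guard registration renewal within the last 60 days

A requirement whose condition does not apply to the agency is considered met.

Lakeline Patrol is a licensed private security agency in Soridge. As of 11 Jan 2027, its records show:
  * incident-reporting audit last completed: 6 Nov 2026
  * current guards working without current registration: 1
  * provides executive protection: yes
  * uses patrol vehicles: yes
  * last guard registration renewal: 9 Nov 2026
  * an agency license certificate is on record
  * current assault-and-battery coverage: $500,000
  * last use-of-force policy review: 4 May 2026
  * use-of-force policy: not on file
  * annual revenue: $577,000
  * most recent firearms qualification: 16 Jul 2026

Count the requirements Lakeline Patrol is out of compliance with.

1. condition 'provides executive protection' holds; incident-reporting audit 66 days ago vs limit 60 → not met
2. agency license certificate present → met
3. use-of-force policy review 252 days ago vs limit 180 → not met
4. guards working without current registration 1 > 0 → not met
5. condition 'uses patrol vehicles' holds; assault-and-battery coverage $500,000 < $700,000 → not met
6. use-of-force policy absent → not met
7. firearms qualification 179 days ago vs limit 120 → not met
8. guard registration renewal 63 days ago vs limit 60 → not met
Not met: 7 of 8

7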